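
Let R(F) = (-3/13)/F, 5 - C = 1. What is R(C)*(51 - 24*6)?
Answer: 279/52 ≈ 5.3654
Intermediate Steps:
C = 4 (C = 5 - 1*1 = 5 - 1 = 4)
R(F) = -3/(13*F) (R(F) = (-3*1/13)/F = -3/(13*F))
R(C)*(51 - 24*6) = (-3/13/4)*(51 - 24*6) = (-3/13*¼)*(51 - 144) = -3/52*(-93) = 279/52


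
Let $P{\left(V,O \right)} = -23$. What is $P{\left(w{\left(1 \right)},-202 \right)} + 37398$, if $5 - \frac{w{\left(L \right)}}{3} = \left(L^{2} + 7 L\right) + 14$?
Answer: $37375$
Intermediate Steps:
$w{\left(L \right)} = -27 - 21 L - 3 L^{2}$ ($w{\left(L \right)} = 15 - 3 \left(\left(L^{2} + 7 L\right) + 14\right) = 15 - 3 \left(14 + L^{2} + 7 L\right) = 15 - \left(42 + 3 L^{2} + 21 L\right) = -27 - 21 L - 3 L^{2}$)
$P{\left(w{\left(1 \right)},-202 \right)} + 37398 = -23 + 37398 = 37375$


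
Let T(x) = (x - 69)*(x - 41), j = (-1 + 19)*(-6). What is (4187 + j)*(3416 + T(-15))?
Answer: 33121480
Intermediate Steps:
j = -108 (j = 18*(-6) = -108)
T(x) = (-69 + x)*(-41 + x)
(4187 + j)*(3416 + T(-15)) = (4187 - 108)*(3416 + (2829 + (-15)² - 110*(-15))) = 4079*(3416 + (2829 + 225 + 1650)) = 4079*(3416 + 4704) = 4079*8120 = 33121480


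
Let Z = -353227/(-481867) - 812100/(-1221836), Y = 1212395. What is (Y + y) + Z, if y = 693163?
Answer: 280480453859348642/147190611953 ≈ 1.9056e+6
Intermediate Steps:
Z = 205727413868/147190611953 (Z = -353227*(-1/481867) - 812100*(-1/1221836) = 353227/481867 + 203025/305459 = 205727413868/147190611953 ≈ 1.3977)
(Y + y) + Z = (1212395 + 693163) + 205727413868/147190611953 = 1905558 + 205727413868/147190611953 = 280480453859348642/147190611953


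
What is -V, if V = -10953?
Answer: 10953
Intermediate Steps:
-V = -1*(-10953) = 10953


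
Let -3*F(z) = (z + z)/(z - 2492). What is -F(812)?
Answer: -29/90 ≈ -0.32222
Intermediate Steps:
F(z) = -2*z/(3*(-2492 + z)) (F(z) = -(z + z)/(3*(z - 2492)) = -2*z/(3*(-2492 + z)))
-F(812) = -(-2)*812/(-7476 + 3*812) = -(-2)*812/(-7476 + 2436) = -(-2)*812/(-5040) = -(-2)*812*(-1)/5040 = -1*29/90 = -29/90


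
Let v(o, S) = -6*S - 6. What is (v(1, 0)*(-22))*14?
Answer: 1848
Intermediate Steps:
v(o, S) = -6 - 6*S
(v(1, 0)*(-22))*14 = ((-6 - 6*0)*(-22))*14 = ((-6 + 0)*(-22))*14 = -6*(-22)*14 = 132*14 = 1848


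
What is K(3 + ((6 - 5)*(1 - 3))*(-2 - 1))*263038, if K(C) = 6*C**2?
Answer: 127836468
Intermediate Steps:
K(3 + ((6 - 5)*(1 - 3))*(-2 - 1))*263038 = (6*(3 + ((6 - 5)*(1 - 3))*(-2 - 1))**2)*263038 = (6*(3 + (1*(-2))*(-3))**2)*263038 = (6*(3 - 2*(-3))**2)*263038 = (6*(3 + 6)**2)*263038 = (6*9**2)*263038 = (6*81)*263038 = 486*263038 = 127836468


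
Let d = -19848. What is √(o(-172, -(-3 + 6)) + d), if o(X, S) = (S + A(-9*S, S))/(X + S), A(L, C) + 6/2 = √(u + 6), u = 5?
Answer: √(-24313758 - 7*√11)/35 ≈ 140.88*I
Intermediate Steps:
A(L, C) = -3 + √11 (A(L, C) = -3 + √(5 + 6) = -3 + √11)
o(X, S) = (-3 + S + √11)/(S + X) (o(X, S) = (S + (-3 + √11))/(X + S) = (-3 + S + √11)/(S + X))
√(o(-172, -(-3 + 6)) + d) = √((-3 - (-3 + 6) + √11)/(-(-3 + 6) - 172) - 19848) = √((-3 - 1*3 + √11)/(-1*3 - 172) - 19848) = √((-3 - 3 + √11)/(-3 - 172) - 19848) = √((-6 + √11)/(-175) - 19848) = √(-(-6 + √11)/175 - 19848) = √((6/175 - √11/175) - 19848) = √(-3473394/175 - √11/175)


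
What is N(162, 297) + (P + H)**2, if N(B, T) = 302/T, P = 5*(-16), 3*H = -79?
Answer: 3358415/297 ≈ 11308.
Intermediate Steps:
H = -79/3 (H = (1/3)*(-79) = -79/3 ≈ -26.333)
P = -80
N(162, 297) + (P + H)**2 = 302/297 + (-80 - 79/3)**2 = 302*(1/297) + (-319/3)**2 = 302/297 + 101761/9 = 3358415/297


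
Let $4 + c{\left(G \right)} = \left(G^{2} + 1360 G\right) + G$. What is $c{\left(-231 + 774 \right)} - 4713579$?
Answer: $-3679711$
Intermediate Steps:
$c{\left(G \right)} = -4 + G^{2} + 1361 G$ ($c{\left(G \right)} = -4 + \left(\left(G^{2} + 1360 G\right) + G\right) = -4 + \left(G^{2} + 1361 G\right) = -4 + G^{2} + 1361 G$)
$c{\left(-231 + 774 \right)} - 4713579 = \left(-4 + \left(-231 + 774\right)^{2} + 1361 \left(-231 + 774\right)\right) - 4713579 = \left(-4 + 543^{2} + 1361 \cdot 543\right) - 4713579 = \left(-4 + 294849 + 739023\right) - 4713579 = 1033868 - 4713579 = -3679711$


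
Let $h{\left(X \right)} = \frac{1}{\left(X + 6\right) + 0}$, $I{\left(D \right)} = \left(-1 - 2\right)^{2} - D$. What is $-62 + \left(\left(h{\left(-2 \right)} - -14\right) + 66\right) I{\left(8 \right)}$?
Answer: $\frac{73}{4} \approx 18.25$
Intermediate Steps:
$I{\left(D \right)} = 9 - D$ ($I{\left(D \right)} = \left(-3\right)^{2} - D = 9 - D$)
$h{\left(X \right)} = \frac{1}{6 + X}$ ($h{\left(X \right)} = \frac{1}{\left(6 + X\right) + 0} = \frac{1}{6 + X}$)
$-62 + \left(\left(h{\left(-2 \right)} - -14\right) + 66\right) I{\left(8 \right)} = -62 + \left(\left(\frac{1}{6 - 2} - -14\right) + 66\right) \left(9 - 8\right) = -62 + \left(\left(\frac{1}{4} + 14\right) + 66\right) \left(9 - 8\right) = -62 + \left(\left(\frac{1}{4} + 14\right) + 66\right) 1 = -62 + \left(\frac{57}{4} + 66\right) 1 = -62 + \frac{321}{4} \cdot 1 = -62 + \frac{321}{4} = \frac{73}{4}$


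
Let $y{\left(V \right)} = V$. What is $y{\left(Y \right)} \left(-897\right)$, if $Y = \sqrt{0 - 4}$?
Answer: $- 1794 i \approx - 1794.0 i$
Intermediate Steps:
$Y = 2 i$ ($Y = \sqrt{-4} = 2 i \approx 2.0 i$)
$y{\left(Y \right)} \left(-897\right) = 2 i \left(-897\right) = - 1794 i$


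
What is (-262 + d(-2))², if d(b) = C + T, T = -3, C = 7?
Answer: 66564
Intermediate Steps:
d(b) = 4 (d(b) = 7 - 3 = 4)
(-262 + d(-2))² = (-262 + 4)² = (-258)² = 66564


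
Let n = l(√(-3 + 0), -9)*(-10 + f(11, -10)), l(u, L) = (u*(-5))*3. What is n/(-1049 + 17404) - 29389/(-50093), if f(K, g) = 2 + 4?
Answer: 29389/50093 + 12*I*√3/3271 ≈ 0.58669 + 0.0063542*I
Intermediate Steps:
f(K, g) = 6
l(u, L) = -15*u (l(u, L) = -5*u*3 = -15*u)
n = 60*I*√3 (n = (-15*√(-3 + 0))*(-10 + 6) = -15*I*√3*(-4) = 60*I*√3 ≈ 103.92*I)
n/(-1049 + 17404) - 29389/(-50093) = (60*I*√3)/(-1049 + 17404) - 29389/(-50093) = (60*I*√3)/16355 - 29389*(-1/50093) = (60*I*√3)*(1/16355) + 29389/50093 = 12*I*√3/3271 + 29389/50093 = 29389/50093 + 12*I*√3/3271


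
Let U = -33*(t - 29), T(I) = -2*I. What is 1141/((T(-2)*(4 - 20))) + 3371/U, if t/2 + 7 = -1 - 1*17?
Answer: -2758843/166848 ≈ -16.535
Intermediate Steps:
t = -50 (t = -14 + 2*(-1 - 1*17) = -14 + 2*(-1 - 17) = -14 + 2*(-18) = -14 - 36 = -50)
U = 2607 (U = -33*(-50 - 29) = -33*(-79) = 2607)
1141/((T(-2)*(4 - 20))) + 3371/U = 1141/(((-2*(-2))*(4 - 20))) + 3371/2607 = 1141/((4*(-16))) + 3371*(1/2607) = 1141/(-64) + 3371/2607 = 1141*(-1/64) + 3371/2607 = -1141/64 + 3371/2607 = -2758843/166848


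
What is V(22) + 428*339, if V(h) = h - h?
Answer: 145092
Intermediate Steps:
V(h) = 0
V(22) + 428*339 = 0 + 428*339 = 0 + 145092 = 145092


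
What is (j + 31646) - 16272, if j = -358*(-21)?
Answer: 22892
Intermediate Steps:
j = 7518
(j + 31646) - 16272 = (7518 + 31646) - 16272 = 39164 - 16272 = 22892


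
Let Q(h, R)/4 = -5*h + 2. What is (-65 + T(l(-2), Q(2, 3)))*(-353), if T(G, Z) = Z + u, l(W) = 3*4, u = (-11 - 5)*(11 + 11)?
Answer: 158497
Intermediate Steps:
u = -352 (u = -16*22 = -352)
Q(h, R) = 8 - 20*h (Q(h, R) = 4*(-5*h + 2) = 4*(2 - 5*h) = 8 - 20*h)
l(W) = 12
T(G, Z) = -352 + Z (T(G, Z) = Z - 352 = -352 + Z)
(-65 + T(l(-2), Q(2, 3)))*(-353) = (-65 + (-352 + (8 - 20*2)))*(-353) = (-65 + (-352 + (8 - 40)))*(-353) = (-65 + (-352 - 32))*(-353) = (-65 - 384)*(-353) = -449*(-353) = 158497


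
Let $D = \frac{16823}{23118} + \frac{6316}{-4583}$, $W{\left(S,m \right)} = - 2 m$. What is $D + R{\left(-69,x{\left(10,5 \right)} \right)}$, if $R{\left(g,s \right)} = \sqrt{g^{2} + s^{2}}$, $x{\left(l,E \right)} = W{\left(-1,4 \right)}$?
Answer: $- \frac{68913479}{105949794} + 5 \sqrt{193} \approx 68.812$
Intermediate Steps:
$x{\left(l,E \right)} = -8$ ($x{\left(l,E \right)} = \left(-2\right) 4 = -8$)
$D = - \frac{68913479}{105949794}$ ($D = 16823 \cdot \frac{1}{23118} + 6316 \left(- \frac{1}{4583}\right) = \frac{16823}{23118} - \frac{6316}{4583} = - \frac{68913479}{105949794} \approx -0.65044$)
$D + R{\left(-69,x{\left(10,5 \right)} \right)} = - \frac{68913479}{105949794} + \sqrt{\left(-69\right)^{2} + \left(-8\right)^{2}} = - \frac{68913479}{105949794} + \sqrt{4761 + 64} = - \frac{68913479}{105949794} + \sqrt{4825} = - \frac{68913479}{105949794} + 5 \sqrt{193}$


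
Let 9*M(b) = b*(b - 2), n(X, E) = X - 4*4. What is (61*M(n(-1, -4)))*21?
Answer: 137921/3 ≈ 45974.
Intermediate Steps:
n(X, E) = -16 + X (n(X, E) = X - 16 = -16 + X)
M(b) = b*(-2 + b)/9 (M(b) = (b*(b - 2))/9 = (b*(-2 + b))/9 = b*(-2 + b)/9)
(61*M(n(-1, -4)))*21 = (61*((-16 - 1)*(-2 + (-16 - 1))/9))*21 = (61*((1/9)*(-17)*(-2 - 17)))*21 = (61*((1/9)*(-17)*(-19)))*21 = (61*(323/9))*21 = (19703/9)*21 = 137921/3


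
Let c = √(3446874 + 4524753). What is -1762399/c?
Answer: -1762399*√7971627/7971627 ≈ -624.21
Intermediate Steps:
c = √7971627 ≈ 2823.4
-1762399/c = -1762399*√7971627/7971627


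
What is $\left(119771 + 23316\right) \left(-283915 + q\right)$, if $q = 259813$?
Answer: $-3448682874$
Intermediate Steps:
$\left(119771 + 23316\right) \left(-283915 + q\right) = \left(119771 + 23316\right) \left(-283915 + 259813\right) = 143087 \left(-24102\right) = -3448682874$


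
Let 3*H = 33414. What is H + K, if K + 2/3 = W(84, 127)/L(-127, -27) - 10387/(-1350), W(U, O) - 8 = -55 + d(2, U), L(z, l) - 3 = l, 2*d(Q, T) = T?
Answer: 60184273/5400 ≈ 11145.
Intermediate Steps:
d(Q, T) = T/2
L(z, l) = 3 + l
W(U, O) = -47 + U/2 (W(U, O) = 8 + (-55 + U/2) = -47 + U/2)
H = 11138 (H = (1/3)*33414 = 11138)
K = 39073/5400 (K = -2/3 + ((-47 + (1/2)*84)/(3 - 27) - 10387/(-1350)) = -2/3 + ((-47 + 42)/(-24) - 10387*(-1/1350)) = -2/3 + (-5*(-1/24) + 10387/1350) = -2/3 + (5/24 + 10387/1350) = -2/3 + 42673/5400 = 39073/5400 ≈ 7.2357)
H + K = 11138 + 39073/5400 = 60184273/5400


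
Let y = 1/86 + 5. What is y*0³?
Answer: 0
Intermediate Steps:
y = 431/86 (y = 1/86 + 5 = 431/86 ≈ 5.0116)
y*0³ = (431/86)*0³ = (431/86)*0 = 0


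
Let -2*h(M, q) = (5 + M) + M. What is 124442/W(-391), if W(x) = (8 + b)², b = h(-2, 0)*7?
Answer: 497768/81 ≈ 6145.3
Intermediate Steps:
h(M, q) = -5/2 - M (h(M, q) = -((5 + M) + M)/2 = -(5 + 2*M)/2 = -5/2 - M)
b = -7/2 (b = (-5/2 - 1*(-2))*7 = (-5/2 + 2)*7 = -½*7 = -7/2 ≈ -3.5000)
W(x) = 81/4 (W(x) = (8 - 7/2)² = (9/2)² = 81/4)
124442/W(-391) = 124442/(81/4) = 124442*(4/81) = 497768/81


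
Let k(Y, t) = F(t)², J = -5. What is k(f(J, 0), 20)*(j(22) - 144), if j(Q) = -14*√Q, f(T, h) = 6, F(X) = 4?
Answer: -2304 - 224*√22 ≈ -3354.7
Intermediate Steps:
k(Y, t) = 16 (k(Y, t) = 4² = 16)
k(f(J, 0), 20)*(j(22) - 144) = 16*(-14*√22 - 144) = 16*(-144 - 14*√22) = -2304 - 224*√22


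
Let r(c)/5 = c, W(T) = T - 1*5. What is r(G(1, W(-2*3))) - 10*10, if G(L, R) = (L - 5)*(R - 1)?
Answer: 140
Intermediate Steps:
W(T) = -5 + T (W(T) = T - 5 = -5 + T)
G(L, R) = (-1 + R)*(-5 + L) (G(L, R) = (-5 + L)*(-1 + R) = (-1 + R)*(-5 + L))
r(c) = 5*c
r(G(1, W(-2*3))) - 10*10 = 5*(5 - 1*1 - 5*(-5 - 2*3) + 1*(-5 - 2*3)) - 10*10 = 5*(5 - 1 - 5*(-5 - 6) + 1*(-5 - 6)) - 100 = 5*(5 - 1 - 5*(-11) + 1*(-11)) - 100 = 5*(5 - 1 + 55 - 11) - 100 = 5*48 - 100 = 240 - 100 = 140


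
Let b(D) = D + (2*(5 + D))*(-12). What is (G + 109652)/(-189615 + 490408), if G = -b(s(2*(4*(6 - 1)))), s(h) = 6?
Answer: 109910/300793 ≈ 0.36540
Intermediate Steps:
b(D) = -120 - 23*D (b(D) = D + (10 + 2*D)*(-12) = D + (-120 - 24*D) = -120 - 23*D)
G = 258 (G = -(-120 - 23*6) = -(-120 - 138) = -1*(-258) = 258)
(G + 109652)/(-189615 + 490408) = (258 + 109652)/(-189615 + 490408) = 109910/300793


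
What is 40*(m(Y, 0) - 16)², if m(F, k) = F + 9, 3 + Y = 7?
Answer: 360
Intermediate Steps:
Y = 4 (Y = -3 + 7 = 4)
m(F, k) = 9 + F
40*(m(Y, 0) - 16)² = 40*((9 + 4) - 16)² = 40*(13 - 16)² = 40*(-3)² = 40*9 = 360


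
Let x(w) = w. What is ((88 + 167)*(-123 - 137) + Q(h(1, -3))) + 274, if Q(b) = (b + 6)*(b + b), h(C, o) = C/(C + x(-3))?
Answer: -132063/2 ≈ -66032.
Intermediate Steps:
h(C, o) = C/(-3 + C) (h(C, o) = C/(C - 3) = C/(-3 + C))
Q(b) = 2*b*(6 + b) (Q(b) = (6 + b)*(2*b) = 2*b*(6 + b))
((88 + 167)*(-123 - 137) + Q(h(1, -3))) + 274 = ((88 + 167)*(-123 - 137) + 2*(1/(-3 + 1))*(6 + 1/(-3 + 1))) + 274 = (255*(-260) + 2*(1/(-2))*(6 + 1/(-2))) + 274 = (-66300 + 2*(1*(-1/2))*(6 + 1*(-1/2))) + 274 = (-66300 + 2*(-1/2)*(6 - 1/2)) + 274 = (-66300 + 2*(-1/2)*(11/2)) + 274 = (-66300 - 11/2) + 274 = -132611/2 + 274 = -132063/2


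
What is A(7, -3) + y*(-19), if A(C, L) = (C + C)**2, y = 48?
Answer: -716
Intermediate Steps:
A(C, L) = 4*C**2 (A(C, L) = (2*C)**2 = 4*C**2)
A(7, -3) + y*(-19) = 4*7**2 + 48*(-19) = 4*49 - 912 = 196 - 912 = -716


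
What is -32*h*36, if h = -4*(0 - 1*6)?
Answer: -27648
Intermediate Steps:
h = 24 (h = -4*(0 - 6) = -4*(-6) = 24)
-32*h*36 = -32*24*36 = -768*36 = -27648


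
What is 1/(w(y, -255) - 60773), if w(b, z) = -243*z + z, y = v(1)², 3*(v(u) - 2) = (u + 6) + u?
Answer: 1/937 ≈ 0.0010672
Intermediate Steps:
v(u) = 4 + 2*u/3 (v(u) = 2 + ((u + 6) + u)/3 = 2 + ((6 + u) + u)/3 = 2 + (6 + 2*u)/3 = 2 + (2 + 2*u/3) = 4 + 2*u/3)
y = 196/9 (y = (4 + (⅔)*1)² = (4 + ⅔)² = (14/3)² = 196/9 ≈ 21.778)
w(b, z) = -242*z
1/(w(y, -255) - 60773) = 1/(-242*(-255) - 60773) = 1/(61710 - 60773) = 1/937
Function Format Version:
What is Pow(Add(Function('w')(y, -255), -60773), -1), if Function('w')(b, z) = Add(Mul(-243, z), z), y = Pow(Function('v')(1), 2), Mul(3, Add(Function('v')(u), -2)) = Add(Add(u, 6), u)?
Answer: Rational(1, 937) ≈ 0.0010672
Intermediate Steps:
Function('v')(u) = Add(4, Mul(Rational(2, 3), u)) (Function('v')(u) = Add(2, Mul(Rational(1, 3), Add(Add(u, 6), u))) = Add(2, Mul(Rational(1, 3), Add(Add(6, u), u))) = Add(2, Mul(Rational(1, 3), Add(6, Mul(2, u)))) = Add(2, Add(2, Mul(Rational(2, 3), u))) = Add(4, Mul(Rational(2, 3), u)))
y = Rational(196, 9) (y = Pow(Add(4, Mul(Rational(2, 3), 1)), 2) = Pow(Add(4, Rational(2, 3)), 2) = Pow(Rational(14, 3), 2) = Rational(196, 9) ≈ 21.778)
Function('w')(b, z) = Mul(-242, z)
Pow(Add(Function('w')(y, -255), -60773), -1) = Pow(Add(Mul(-242, -255), -60773), -1) = Pow(Add(61710, -60773), -1) = Pow(937, -1) = Rational(1, 937)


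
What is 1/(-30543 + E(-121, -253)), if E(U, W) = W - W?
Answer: -1/30543 ≈ -3.2741e-5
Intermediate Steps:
E(U, W) = 0
1/(-30543 + E(-121, -253)) = 1/(-30543 + 0) = 1/(-30543) = -1/30543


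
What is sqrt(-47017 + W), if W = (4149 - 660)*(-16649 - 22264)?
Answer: I*sqrt(135814474) ≈ 11654.0*I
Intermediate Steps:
W = -135767457 (W = 3489*(-38913) = -135767457)
sqrt(-47017 + W) = sqrt(-47017 - 135767457) = sqrt(-135814474) = I*sqrt(135814474)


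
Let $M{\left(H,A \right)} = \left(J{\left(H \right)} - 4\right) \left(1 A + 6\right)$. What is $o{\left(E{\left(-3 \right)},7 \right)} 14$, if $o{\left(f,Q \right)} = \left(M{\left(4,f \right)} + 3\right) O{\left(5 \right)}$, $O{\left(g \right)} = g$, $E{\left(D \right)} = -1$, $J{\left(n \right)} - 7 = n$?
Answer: $2660$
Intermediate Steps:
$J{\left(n \right)} = 7 + n$
$M{\left(H,A \right)} = \left(3 + H\right) \left(6 + A\right)$ ($M{\left(H,A \right)} = \left(\left(7 + H\right) - 4\right) \left(1 A + 6\right) = \left(3 + H\right) \left(A + 6\right) = \left(3 + H\right) \left(6 + A\right)$)
$o{\left(f,Q \right)} = 225 + 35 f$ ($o{\left(f,Q \right)} = \left(\left(18 + 3 f + 6 \cdot 4 + f 4\right) + 3\right) 5 = \left(\left(18 + 3 f + 24 + 4 f\right) + 3\right) 5 = \left(\left(42 + 7 f\right) + 3\right) 5 = \left(45 + 7 f\right) 5 = 225 + 35 f$)
$o{\left(E{\left(-3 \right)},7 \right)} 14 = \left(225 + 35 \left(-1\right)\right) 14 = \left(225 - 35\right) 14 = 190 \cdot 14 = 2660$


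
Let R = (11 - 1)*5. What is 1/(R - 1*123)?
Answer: -1/73 ≈ -0.013699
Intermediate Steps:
R = 50 (R = 10*5 = 50)
1/(R - 1*123) = 1/(50 - 1*123) = 1/(50 - 123) = 1/(-73) = -1/73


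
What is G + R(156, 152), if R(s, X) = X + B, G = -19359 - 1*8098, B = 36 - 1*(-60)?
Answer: -27209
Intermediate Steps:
B = 96 (B = 36 + 60 = 96)
G = -27457 (G = -19359 - 8098 = -27457)
R(s, X) = 96 + X (R(s, X) = X + 96 = 96 + X)
G + R(156, 152) = -27457 + (96 + 152) = -27457 + 248 = -27209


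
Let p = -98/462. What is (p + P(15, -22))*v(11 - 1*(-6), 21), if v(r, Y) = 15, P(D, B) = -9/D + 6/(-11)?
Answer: -224/11 ≈ -20.364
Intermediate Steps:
P(D, B) = -6/11 - 9/D (P(D, B) = -9/D + 6*(-1/11) = -9/D - 6/11 = -6/11 - 9/D)
p = -7/33 (p = -98*1/462 = -7/33 ≈ -0.21212)
(p + P(15, -22))*v(11 - 1*(-6), 21) = (-7/33 + (-6/11 - 9/15))*15 = (-7/33 + (-6/11 - 9*1/15))*15 = (-7/33 + (-6/11 - 3/5))*15 = (-7/33 - 63/55)*15 = -224/165*15 = -224/11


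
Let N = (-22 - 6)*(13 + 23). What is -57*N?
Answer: 57456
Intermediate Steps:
N = -1008 (N = -28*36 = -1008)
-57*N = -57*(-1008) = 57456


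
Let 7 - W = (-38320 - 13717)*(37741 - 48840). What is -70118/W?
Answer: 35059/288779328 ≈ 0.00012140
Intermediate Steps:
W = -577558656 (W = 7 - (-38320 - 13717)*(37741 - 48840) = 7 - (-52037)*(-11099) = 7 - 1*577558663 = 7 - 577558663 = -577558656)
-70118/W = -70118/(-577558656) = -70118*(-1/577558656) = 35059/288779328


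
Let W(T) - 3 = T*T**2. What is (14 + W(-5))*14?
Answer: -1512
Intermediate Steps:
W(T) = 3 + T**3 (W(T) = 3 + T*T**2 = 3 + T**3)
(14 + W(-5))*14 = (14 + (3 + (-5)**3))*14 = (14 + (3 - 125))*14 = (14 - 122)*14 = -108*14 = -1512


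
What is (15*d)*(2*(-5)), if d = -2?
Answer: 300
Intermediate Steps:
(15*d)*(2*(-5)) = (15*(-2))*(2*(-5)) = -30*(-10) = 300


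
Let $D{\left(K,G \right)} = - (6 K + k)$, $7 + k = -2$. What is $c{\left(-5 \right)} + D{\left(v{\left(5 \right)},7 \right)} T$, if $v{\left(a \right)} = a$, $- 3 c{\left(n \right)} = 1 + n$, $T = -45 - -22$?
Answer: $\frac{1453}{3} \approx 484.33$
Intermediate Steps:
$T = -23$ ($T = -45 + 22 = -23$)
$k = -9$ ($k = -7 - 2 = -9$)
$c{\left(n \right)} = - \frac{1}{3} - \frac{n}{3}$ ($c{\left(n \right)} = - \frac{1 + n}{3} = - \frac{1}{3} - \frac{n}{3}$)
$D{\left(K,G \right)} = 9 - 6 K$ ($D{\left(K,G \right)} = - (6 K - 9) = - (-9 + 6 K) = 9 - 6 K$)
$c{\left(-5 \right)} + D{\left(v{\left(5 \right)},7 \right)} T = \left(- \frac{1}{3} - - \frac{5}{3}\right) + \left(9 - 30\right) \left(-23\right) = \left(- \frac{1}{3} + \frac{5}{3}\right) + \left(9 - 30\right) \left(-23\right) = \frac{4}{3} - -483 = \frac{4}{3} + 483 = \frac{1453}{3}$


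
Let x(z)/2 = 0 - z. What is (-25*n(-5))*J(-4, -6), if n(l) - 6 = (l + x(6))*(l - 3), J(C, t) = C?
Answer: 14200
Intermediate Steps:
x(z) = -2*z (x(z) = 2*(0 - z) = 2*(-z) = -2*z)
n(l) = 6 + (-12 + l)*(-3 + l) (n(l) = 6 + (l - 2*6)*(l - 3) = 6 + (l - 12)*(-3 + l) = 6 + (-12 + l)*(-3 + l))
(-25*n(-5))*J(-4, -6) = -25*(42 + (-5)² - 15*(-5))*(-4) = -25*(42 + 25 + 75)*(-4) = -25*142*(-4) = -3550*(-4) = 14200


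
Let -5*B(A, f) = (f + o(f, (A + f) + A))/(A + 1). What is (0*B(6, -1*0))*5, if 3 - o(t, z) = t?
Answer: 0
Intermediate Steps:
o(t, z) = 3 - t
B(A, f) = -3/(5*(1 + A)) (B(A, f) = -(f + (3 - f))/(5*(A + 1)) = -3/(5*(1 + A)))
(0*B(6, -1*0))*5 = (0*(-3/(5 + 5*6)))*5 = (0*(-3/(5 + 30)))*5 = (0*(-3/35))*5 = 0*5 = 0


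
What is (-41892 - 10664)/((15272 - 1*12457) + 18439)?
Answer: -26278/10627 ≈ -2.4728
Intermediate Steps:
(-41892 - 10664)/((15272 - 1*12457) + 18439) = -52556/((15272 - 12457) + 18439) = -52556/(2815 + 18439) = -52556/21254 = -52556*1/21254 = -26278/10627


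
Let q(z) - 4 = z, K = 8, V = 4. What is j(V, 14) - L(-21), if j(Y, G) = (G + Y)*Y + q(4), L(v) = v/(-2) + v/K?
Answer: 577/8 ≈ 72.125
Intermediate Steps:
q(z) = 4 + z
L(v) = -3*v/8 (L(v) = v/(-2) + v/8 = v*(-½) + v*(⅛) = -v/2 + v/8 = -3*v/8)
j(Y, G) = 8 + Y*(G + Y) (j(Y, G) = (G + Y)*Y + (4 + 4) = Y*(G + Y) + 8 = 8 + Y*(G + Y))
j(V, 14) - L(-21) = (8 + 4² + 14*4) - (-3)*(-21)/8 = (8 + 16 + 56) - 1*63/8 = 80 - 63/8 = 577/8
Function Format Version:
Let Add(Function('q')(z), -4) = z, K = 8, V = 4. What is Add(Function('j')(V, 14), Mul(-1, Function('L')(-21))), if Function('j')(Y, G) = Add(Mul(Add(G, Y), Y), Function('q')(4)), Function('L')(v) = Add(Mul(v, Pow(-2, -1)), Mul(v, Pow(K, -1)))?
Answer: Rational(577, 8) ≈ 72.125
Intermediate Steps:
Function('q')(z) = Add(4, z)
Function('L')(v) = Mul(Rational(-3, 8), v) (Function('L')(v) = Add(Mul(v, Pow(-2, -1)), Mul(v, Pow(8, -1))) = Add(Mul(v, Rational(-1, 2)), Mul(v, Rational(1, 8))) = Add(Mul(Rational(-1, 2), v), Mul(Rational(1, 8), v)) = Mul(Rational(-3, 8), v))
Function('j')(Y, G) = Add(8, Mul(Y, Add(G, Y))) (Function('j')(Y, G) = Add(Mul(Add(G, Y), Y), Add(4, 4)) = Add(Mul(Y, Add(G, Y)), 8) = Add(8, Mul(Y, Add(G, Y))))
Add(Function('j')(V, 14), Mul(-1, Function('L')(-21))) = Add(Add(8, Pow(4, 2), Mul(14, 4)), Mul(-1, Mul(Rational(-3, 8), -21))) = Add(Add(8, 16, 56), Mul(-1, Rational(63, 8))) = Add(80, Rational(-63, 8)) = Rational(577, 8)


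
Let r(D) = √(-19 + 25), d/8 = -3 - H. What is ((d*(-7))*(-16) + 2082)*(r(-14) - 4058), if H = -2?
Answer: -4812788 + 1186*√6 ≈ -4.8099e+6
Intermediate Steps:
d = -8 (d = 8*(-3 - 1*(-2)) = 8*(-3 + 2) = 8*(-1) = -8)
r(D) = √6
((d*(-7))*(-16) + 2082)*(r(-14) - 4058) = (-8*(-7)*(-16) + 2082)*(√6 - 4058) = (56*(-16) + 2082)*(-4058 + √6) = (-896 + 2082)*(-4058 + √6) = 1186*(-4058 + √6) = -4812788 + 1186*√6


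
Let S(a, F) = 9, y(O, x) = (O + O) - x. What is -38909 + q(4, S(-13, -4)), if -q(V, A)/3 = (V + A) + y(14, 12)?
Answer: -38996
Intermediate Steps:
y(O, x) = -x + 2*O (y(O, x) = 2*O - x = -x + 2*O)
q(V, A) = -48 - 3*A - 3*V (q(V, A) = -3*((V + A) + (-1*12 + 2*14)) = -3*((A + V) + (-12 + 28)) = -3*((A + V) + 16) = -3*(16 + A + V) = -48 - 3*A - 3*V)
-38909 + q(4, S(-13, -4)) = -38909 + (-48 - 3*9 - 3*4) = -38909 + (-48 - 27 - 12) = -38909 - 87 = -38996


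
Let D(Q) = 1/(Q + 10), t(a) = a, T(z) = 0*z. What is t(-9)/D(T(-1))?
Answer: -90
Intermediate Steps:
T(z) = 0
D(Q) = 1/(10 + Q)
t(-9)/D(T(-1)) = -9/(1/(10 + 0)) = -9/(1/10) = -9/⅒ = -9*10 = -90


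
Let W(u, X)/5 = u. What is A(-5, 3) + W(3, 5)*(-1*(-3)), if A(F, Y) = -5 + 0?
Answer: 40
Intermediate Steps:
W(u, X) = 5*u
A(F, Y) = -5
A(-5, 3) + W(3, 5)*(-1*(-3)) = -5 + (5*3)*(-1*(-3)) = -5 + 15*3 = -5 + 45 = 40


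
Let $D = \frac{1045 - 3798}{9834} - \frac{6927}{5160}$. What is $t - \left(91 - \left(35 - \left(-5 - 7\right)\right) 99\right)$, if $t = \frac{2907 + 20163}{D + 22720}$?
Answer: $\frac{876713937784054}{192134771867} \approx 4563.0$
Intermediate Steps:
$D = - \frac{13720933}{8457240}$ ($D = \left(1045 - 3798\right) \frac{1}{9834} - \frac{2309}{1720} = \left(-2753\right) \frac{1}{9834} - \frac{2309}{1720} = - \frac{2753}{9834} - \frac{2309}{1720} = - \frac{13720933}{8457240} \approx -1.6224$)
$t = \frac{195108526800}{192134771867}$ ($t = \frac{2907 + 20163}{- \frac{13720933}{8457240} + 22720} = \frac{23070}{\frac{192134771867}{8457240}} = 23070 \cdot \frac{8457240}{192134771867} = \frac{195108526800}{192134771867} \approx 1.0155$)
$t - \left(91 - \left(35 - \left(-5 - 7\right)\right) 99\right) = \frac{195108526800}{192134771867} - \left(91 - \left(35 - \left(-5 - 7\right)\right) 99\right) = \frac{195108526800}{192134771867} - \left(91 - \left(35 - -12\right) 99\right) = \frac{195108526800}{192134771867} - \left(91 - \left(35 + 12\right) 99\right) = \frac{195108526800}{192134771867} + \left(47 \cdot 99 - 91\right) = \frac{195108526800}{192134771867} + \left(4653 - 91\right) = \frac{195108526800}{192134771867} + 4562 = \frac{876713937784054}{192134771867}$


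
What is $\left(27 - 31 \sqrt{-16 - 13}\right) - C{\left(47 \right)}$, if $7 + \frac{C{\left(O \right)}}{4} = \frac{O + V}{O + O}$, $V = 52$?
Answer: $\frac{2387}{47} - 31 i \sqrt{29} \approx 50.787 - 166.94 i$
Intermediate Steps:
$C{\left(O \right)} = -28 + \frac{2 \left(52 + O\right)}{O}$ ($C{\left(O \right)} = -28 + 4 \frac{O + 52}{O + O} = -28 + 4 \frac{52 + O}{2 O} = -28 + \frac{2 \left(52 + O\right)}{O}$)
$\left(27 - 31 \sqrt{-16 - 13}\right) - C{\left(47 \right)} = \left(27 - 31 \sqrt{-16 - 13}\right) - \left(-26 + \frac{104}{47}\right) = \left(27 - 31 \sqrt{-29}\right) - \left(-26 + 104 \cdot \frac{1}{47}\right) = \left(27 - 31 i \sqrt{29}\right) - \left(-26 + \frac{104}{47}\right) = \left(27 - 31 i \sqrt{29}\right) - - \frac{1118}{47} = \left(27 - 31 i \sqrt{29}\right) + \frac{1118}{47} = \frac{2387}{47} - 31 i \sqrt{29}$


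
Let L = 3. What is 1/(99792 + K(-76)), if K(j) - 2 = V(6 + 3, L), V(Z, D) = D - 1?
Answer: 1/99796 ≈ 1.0020e-5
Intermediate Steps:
V(Z, D) = -1 + D
K(j) = 4 (K(j) = 2 + (-1 + 3) = 2 + 2 = 4)
1/(99792 + K(-76)) = 1/(99792 + 4) = 1/99796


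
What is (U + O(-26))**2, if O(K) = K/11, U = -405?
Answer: 20079361/121 ≈ 1.6595e+5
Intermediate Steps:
O(K) = K/11 (O(K) = K*(1/11) = K/11)
(U + O(-26))**2 = (-405 + (1/11)*(-26))**2 = (-405 - 26/11)**2 = (-4481/11)**2 = 20079361/121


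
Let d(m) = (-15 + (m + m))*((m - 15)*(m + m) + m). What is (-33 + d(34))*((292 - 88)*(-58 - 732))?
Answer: -11320684200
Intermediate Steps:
d(m) = (-15 + 2*m)*(m + 2*m*(-15 + m)) (d(m) = (-15 + 2*m)*((-15 + m)*(2*m) + m) = (-15 + 2*m)*(2*m*(-15 + m) + m) = (-15 + 2*m)*(m + 2*m*(-15 + m)))
(-33 + d(34))*((292 - 88)*(-58 - 732)) = (-33 + 34*(435 - 88*34 + 4*34**2))*((292 - 88)*(-58 - 732)) = (-33 + 34*(435 - 2992 + 4*1156))*(204*(-790)) = (-33 + 34*(435 - 2992 + 4624))*(-161160) = (-33 + 34*2067)*(-161160) = (-33 + 70278)*(-161160) = 70245*(-161160) = -11320684200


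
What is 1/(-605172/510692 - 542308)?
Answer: -127673/69238240577 ≈ -1.8440e-6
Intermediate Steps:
1/(-605172/510692 - 542308) = 1/(-605172*1/510692 - 542308) = 1/(-151293/127673 - 542308) = 1/(-69238240577/127673) = -127673/69238240577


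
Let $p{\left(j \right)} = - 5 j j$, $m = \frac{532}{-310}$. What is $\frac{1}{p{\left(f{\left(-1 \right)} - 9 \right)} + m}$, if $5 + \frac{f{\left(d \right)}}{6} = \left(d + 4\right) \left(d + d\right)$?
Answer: $- \frac{155}{4359641} \approx -3.5553 \cdot 10^{-5}$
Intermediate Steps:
$f{\left(d \right)} = -30 + 12 d \left(4 + d\right)$ ($f{\left(d \right)} = -30 + 6 \left(d + 4\right) \left(d + d\right) = -30 + 6 \left(4 + d\right) 2 d = -30 + 6 \cdot 2 d \left(4 + d\right) = -30 + 12 d \left(4 + d\right)$)
$m = - \frac{266}{155}$ ($m = 532 \left(- \frac{1}{310}\right) = - \frac{266}{155} \approx -1.7161$)
$p{\left(j \right)} = - 5 j^{2}$
$\frac{1}{p{\left(f{\left(-1 \right)} - 9 \right)} + m} = \frac{1}{- 5 \left(\left(-30 + 12 \left(-1\right)^{2} + 48 \left(-1\right)\right) - 9\right)^{2} - \frac{266}{155}} = \frac{1}{- 5 \left(\left(-30 + 12 \cdot 1 - 48\right) - 9\right)^{2} - \frac{266}{155}} = \frac{1}{- 5 \left(\left(-30 + 12 - 48\right) - 9\right)^{2} - \frac{266}{155}} = \frac{1}{- 5 \left(-66 - 9\right)^{2} - \frac{266}{155}} = \frac{1}{- 5 \left(-75\right)^{2} - \frac{266}{155}} = \frac{1}{\left(-5\right) 5625 - \frac{266}{155}} = \frac{1}{-28125 - \frac{266}{155}} = \frac{1}{- \frac{4359641}{155}} = - \frac{155}{4359641}$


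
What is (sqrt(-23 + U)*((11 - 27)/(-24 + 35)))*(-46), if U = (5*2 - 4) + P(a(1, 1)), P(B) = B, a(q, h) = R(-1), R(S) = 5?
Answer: 1472*I*sqrt(3)/11 ≈ 231.78*I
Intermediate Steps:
a(q, h) = 5
U = 11 (U = (5*2 - 4) + 5 = (10 - 4) + 5 = 6 + 5 = 11)
(sqrt(-23 + U)*((11 - 27)/(-24 + 35)))*(-46) = (sqrt(-23 + 11)*((11 - 27)/(-24 + 35)))*(-46) = (sqrt(-12)*(-16/11))*(-46) = ((2*I*sqrt(3))*(-16*1/11))*(-46) = ((2*I*sqrt(3))*(-16/11))*(-46) = -32*I*sqrt(3)/11*(-46) = 1472*I*sqrt(3)/11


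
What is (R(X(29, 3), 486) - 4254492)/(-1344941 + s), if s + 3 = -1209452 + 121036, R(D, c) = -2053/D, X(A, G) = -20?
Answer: 85087787/48667200 ≈ 1.7484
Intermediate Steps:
s = -1088419 (s = -3 + (-1209452 + 121036) = -3 - 1088416 = -1088419)
(R(X(29, 3), 486) - 4254492)/(-1344941 + s) = (-2053/(-20) - 4254492)/(-1344941 - 1088419) = (-2053*(-1/20) - 4254492)/(-2433360) = (2053/20 - 4254492)*(-1/2433360) = -85087787/20*(-1/2433360) = 85087787/48667200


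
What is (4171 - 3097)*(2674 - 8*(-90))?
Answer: 3645156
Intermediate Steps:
(4171 - 3097)*(2674 - 8*(-90)) = 1074*(2674 + 720) = 1074*3394 = 3645156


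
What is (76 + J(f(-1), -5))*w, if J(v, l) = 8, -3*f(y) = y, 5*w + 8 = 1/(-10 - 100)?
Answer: -37002/275 ≈ -134.55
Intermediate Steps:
w = -881/550 (w = -8/5 + 1/(5*(-10 - 100)) = -8/5 + (1/5)/(-110) = -8/5 + (1/5)*(-1/110) = -8/5 - 1/550 = -881/550 ≈ -1.6018)
f(y) = -y/3
(76 + J(f(-1), -5))*w = (76 + 8)*(-881/550) = 84*(-881/550) = -37002/275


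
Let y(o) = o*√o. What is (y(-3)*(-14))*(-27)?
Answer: -1134*I*√3 ≈ -1964.1*I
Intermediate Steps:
y(o) = o^(3/2)
(y(-3)*(-14))*(-27) = ((-3)^(3/2)*(-14))*(-27) = (-3*I*√3*(-14))*(-27) = (42*I*√3)*(-27) = -1134*I*√3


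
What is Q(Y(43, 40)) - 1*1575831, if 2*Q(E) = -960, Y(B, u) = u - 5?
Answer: -1576311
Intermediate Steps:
Y(B, u) = -5 + u
Q(E) = -480 (Q(E) = (½)*(-960) = -480)
Q(Y(43, 40)) - 1*1575831 = -480 - 1*1575831 = -480 - 1575831 = -1576311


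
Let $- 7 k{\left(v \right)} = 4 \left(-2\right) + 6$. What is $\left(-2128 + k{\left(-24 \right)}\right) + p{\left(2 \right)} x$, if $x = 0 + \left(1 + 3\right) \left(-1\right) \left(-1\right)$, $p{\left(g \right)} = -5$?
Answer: $- \frac{15034}{7} \approx -2147.7$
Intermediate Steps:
$k{\left(v \right)} = \frac{2}{7}$ ($k{\left(v \right)} = - \frac{4 \left(-2\right) + 6}{7} = - \frac{-8 + 6}{7} = \left(- \frac{1}{7}\right) \left(-2\right) = \frac{2}{7}$)
$x = 4$ ($x = 0 + 4 \left(-1\right) \left(-1\right) = 0 - -4 = 0 + 4 = 4$)
$\left(-2128 + k{\left(-24 \right)}\right) + p{\left(2 \right)} x = \left(-2128 + \frac{2}{7}\right) - 20 = - \frac{14894}{7} - 20 = - \frac{15034}{7}$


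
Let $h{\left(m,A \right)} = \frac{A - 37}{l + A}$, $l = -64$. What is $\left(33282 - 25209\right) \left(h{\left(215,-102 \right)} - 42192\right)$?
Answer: $- \frac{56541136509}{166} \approx -3.4061 \cdot 10^{8}$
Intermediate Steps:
$h{\left(m,A \right)} = \frac{-37 + A}{-64 + A}$ ($h{\left(m,A \right)} = \frac{A - 37}{-64 + A} = \frac{-37 + A}{-64 + A}$)
$\left(33282 - 25209\right) \left(h{\left(215,-102 \right)} - 42192\right) = \left(33282 - 25209\right) \left(\frac{-37 - 102}{-64 - 102} - 42192\right) = 8073 \left(\frac{1}{-166} \left(-139\right) - 42192\right) = 8073 \left(\left(- \frac{1}{166}\right) \left(-139\right) - 42192\right) = 8073 \left(\frac{139}{166} - 42192\right) = 8073 \left(- \frac{7003733}{166}\right) = - \frac{56541136509}{166}$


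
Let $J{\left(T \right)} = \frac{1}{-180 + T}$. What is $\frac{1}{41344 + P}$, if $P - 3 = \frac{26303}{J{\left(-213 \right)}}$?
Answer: $- \frac{1}{10295732} \approx -9.7128 \cdot 10^{-8}$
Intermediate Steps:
$P = -10337076$ ($P = 3 + \frac{26303}{\frac{1}{-180 - 213}} = 3 + \frac{26303}{\frac{1}{-393}} = 3 + \frac{26303}{- \frac{1}{393}} = 3 + 26303 \left(-393\right) = 3 - 10337079 = -10337076$)
$\frac{1}{41344 + P} = \frac{1}{41344 - 10337076} = \frac{1}{-10295732} = - \frac{1}{10295732}$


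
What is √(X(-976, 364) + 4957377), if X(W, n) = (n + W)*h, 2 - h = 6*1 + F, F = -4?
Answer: √4957377 ≈ 2226.5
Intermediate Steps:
h = 0 (h = 2 - (6*1 - 4) = 2 - (6 - 4) = 2 - 1*2 = 2 - 2 = 0)
X(W, n) = 0 (X(W, n) = (n + W)*0 = (W + n)*0 = 0)
√(X(-976, 364) + 4957377) = √(0 + 4957377) = √4957377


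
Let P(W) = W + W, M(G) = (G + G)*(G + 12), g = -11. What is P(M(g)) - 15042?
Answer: -15086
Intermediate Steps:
M(G) = 2*G*(12 + G) (M(G) = (2*G)*(12 + G) = 2*G*(12 + G))
P(W) = 2*W
P(M(g)) - 15042 = 2*(2*(-11)*(12 - 11)) - 15042 = 2*(2*(-11)*1) - 15042 = 2*(-22) - 15042 = -44 - 15042 = -15086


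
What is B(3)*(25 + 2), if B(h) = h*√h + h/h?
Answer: 27 + 81*√3 ≈ 167.30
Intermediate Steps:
B(h) = 1 + h^(3/2) (B(h) = h^(3/2) + 1 = 1 + h^(3/2))
B(3)*(25 + 2) = (1 + 3^(3/2))*(25 + 2) = (1 + 3*√3)*27 = 27 + 81*√3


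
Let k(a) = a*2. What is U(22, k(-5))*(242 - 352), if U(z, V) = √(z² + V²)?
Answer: -220*√146 ≈ -2658.3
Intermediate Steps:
k(a) = 2*a
U(z, V) = √(V² + z²)
U(22, k(-5))*(242 - 352) = √((2*(-5))² + 22²)*(242 - 352) = √((-10)² + 484)*(-110) = √(100 + 484)*(-110) = √584*(-110) = (2*√146)*(-110) = -220*√146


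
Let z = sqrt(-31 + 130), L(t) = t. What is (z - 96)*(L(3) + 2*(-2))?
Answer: 96 - 3*sqrt(11) ≈ 86.050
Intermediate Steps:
z = 3*sqrt(11) (z = sqrt(99) = 3*sqrt(11) ≈ 9.9499)
(z - 96)*(L(3) + 2*(-2)) = (3*sqrt(11) - 96)*(3 + 2*(-2)) = (-96 + 3*sqrt(11))*(3 - 4) = (-96 + 3*sqrt(11))*(-1) = 96 - 3*sqrt(11)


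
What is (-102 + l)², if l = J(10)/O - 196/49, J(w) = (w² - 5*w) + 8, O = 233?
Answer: 607129600/54289 ≈ 11183.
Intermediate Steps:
J(w) = 8 + w² - 5*w
l = -874/233 (l = (8 + 10² - 5*10)/233 - 196/49 = (8 + 100 - 50)*(1/233) - 196*1/49 = 58*(1/233) - 4 = 58/233 - 4 = -874/233 ≈ -3.7511)
(-102 + l)² = (-102 - 874/233)² = (-24640/233)² = 607129600/54289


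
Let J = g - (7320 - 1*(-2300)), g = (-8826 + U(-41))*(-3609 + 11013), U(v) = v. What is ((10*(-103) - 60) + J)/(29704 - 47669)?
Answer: 65661978/17965 ≈ 3655.0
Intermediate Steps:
g = -65651268 (g = (-8826 - 41)*(-3609 + 11013) = -8867*7404 = -65651268)
J = -65660888 (J = -65651268 - (7320 - 1*(-2300)) = -65651268 - (7320 + 2300) = -65651268 - 1*9620 = -65651268 - 9620 = -65660888)
((10*(-103) - 60) + J)/(29704 - 47669) = ((10*(-103) - 60) - 65660888)/(29704 - 47669) = ((-1030 - 60) - 65660888)/(-17965) = (-1090 - 65660888)*(-1/17965) = -65661978*(-1/17965) = 65661978/17965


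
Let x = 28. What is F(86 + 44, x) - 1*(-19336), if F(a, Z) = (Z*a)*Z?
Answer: 121256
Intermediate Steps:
F(a, Z) = a*Z²
F(86 + 44, x) - 1*(-19336) = (86 + 44)*28² - 1*(-19336) = 130*784 + 19336 = 101920 + 19336 = 121256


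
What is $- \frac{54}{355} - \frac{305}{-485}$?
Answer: $\frac{16417}{34435} \approx 0.47675$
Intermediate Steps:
$- \frac{54}{355} - \frac{305}{-485} = \left(-54\right) \frac{1}{355} - - \frac{61}{97} = - \frac{54}{355} + \frac{61}{97} = \frac{16417}{34435}$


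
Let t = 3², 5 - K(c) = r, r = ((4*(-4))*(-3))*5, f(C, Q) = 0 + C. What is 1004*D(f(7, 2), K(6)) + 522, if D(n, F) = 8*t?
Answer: 72810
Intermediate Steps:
f(C, Q) = C
r = 240 (r = -16*(-3)*5 = 48*5 = 240)
K(c) = -235 (K(c) = 5 - 1*240 = 5 - 240 = -235)
t = 9
D(n, F) = 72 (D(n, F) = 8*9 = 72)
1004*D(f(7, 2), K(6)) + 522 = 1004*72 + 522 = 72288 + 522 = 72810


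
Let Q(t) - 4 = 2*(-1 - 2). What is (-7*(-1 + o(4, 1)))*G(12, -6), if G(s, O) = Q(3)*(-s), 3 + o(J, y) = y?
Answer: 504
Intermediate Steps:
o(J, y) = -3 + y
Q(t) = -2 (Q(t) = 4 + 2*(-1 - 2) = 4 + 2*(-3) = 4 - 6 = -2)
G(s, O) = 2*s (G(s, O) = -(-2)*s = 2*s)
(-7*(-1 + o(4, 1)))*G(12, -6) = (-7*(-1 + (-3 + 1)))*(2*12) = -7*(-1 - 2)*24 = -7*(-3)*24 = 21*24 = 504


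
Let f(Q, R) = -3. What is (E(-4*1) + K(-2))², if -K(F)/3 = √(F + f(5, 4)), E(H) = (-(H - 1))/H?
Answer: -695/16 + 15*I*√5/2 ≈ -43.438 + 16.771*I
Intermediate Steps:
E(H) = (1 - H)/H (E(H) = (-(-1 + H))/H = (1 - H)/H)
K(F) = -3*√(-3 + F) (K(F) = -3*√(F - 3) = -3*√(-3 + F))
(E(-4*1) + K(-2))² = ((1 - (-4))/((-4*1)) - 3*√(-3 - 2))² = ((1 - 1*(-4))/(-4) - 3*I*√5)² = (-(1 + 4)/4 - 3*I*√5)² = (-¼*5 - 3*I*√5)² = (-5/4 - 3*I*√5)²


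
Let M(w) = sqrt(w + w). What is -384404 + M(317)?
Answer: -384404 + sqrt(634) ≈ -3.8438e+5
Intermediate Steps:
M(w) = sqrt(2)*sqrt(w) (M(w) = sqrt(2*w) = sqrt(2)*sqrt(w))
-384404 + M(317) = -384404 + sqrt(2)*sqrt(317) = -384404 + sqrt(634)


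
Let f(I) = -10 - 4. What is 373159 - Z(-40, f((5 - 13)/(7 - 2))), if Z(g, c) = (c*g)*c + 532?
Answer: 380467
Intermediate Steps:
f(I) = -14
Z(g, c) = 532 + g*c² (Z(g, c) = g*c² + 532 = 532 + g*c²)
373159 - Z(-40, f((5 - 13)/(7 - 2))) = 373159 - (532 - 40*(-14)²) = 373159 - (532 - 40*196) = 373159 - (532 - 7840) = 373159 - 1*(-7308) = 373159 + 7308 = 380467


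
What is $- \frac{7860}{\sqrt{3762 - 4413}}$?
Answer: $\frac{2620 i \sqrt{651}}{217} \approx 308.06 i$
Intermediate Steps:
$- \frac{7860}{\sqrt{3762 - 4413}} = - \frac{7860}{\sqrt{-651}} = - \frac{7860}{i \sqrt{651}} = - 7860 \left(- \frac{i \sqrt{651}}{651}\right) = \frac{2620 i \sqrt{651}}{217}$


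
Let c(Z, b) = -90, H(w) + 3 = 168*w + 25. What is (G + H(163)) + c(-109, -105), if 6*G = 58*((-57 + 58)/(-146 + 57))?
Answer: 7293343/267 ≈ 27316.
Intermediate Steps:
H(w) = 22 + 168*w (H(w) = -3 + (168*w + 25) = -3 + (25 + 168*w) = 22 + 168*w)
G = -29/267 (G = (58*((-57 + 58)/(-146 + 57)))/6 = (58*(1/(-89)))/6 = (58*(1*(-1/89)))/6 = (58*(-1/89))/6 = (1/6)*(-58/89) = -29/267 ≈ -0.10861)
(G + H(163)) + c(-109, -105) = (-29/267 + (22 + 168*163)) - 90 = (-29/267 + (22 + 27384)) - 90 = (-29/267 + 27406) - 90 = 7317373/267 - 90 = 7293343/267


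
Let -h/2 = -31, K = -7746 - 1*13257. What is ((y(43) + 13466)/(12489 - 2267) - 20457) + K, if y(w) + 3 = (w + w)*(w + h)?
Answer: -423781627/10222 ≈ -41458.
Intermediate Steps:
K = -21003 (K = -7746 - 13257 = -21003)
h = 62 (h = -2*(-31) = 62)
y(w) = -3 + 2*w*(62 + w) (y(w) = -3 + (w + w)*(w + 62) = -3 + (2*w)*(62 + w) = -3 + 2*w*(62 + w))
((y(43) + 13466)/(12489 - 2267) - 20457) + K = (((-3 + 2*43² + 124*43) + 13466)/(12489 - 2267) - 20457) - 21003 = (((-3 + 2*1849 + 5332) + 13466)/10222 - 20457) - 21003 = (((-3 + 3698 + 5332) + 13466)*(1/10222) - 20457) - 21003 = ((9027 + 13466)*(1/10222) - 20457) - 21003 = (22493*(1/10222) - 20457) - 21003 = (22493/10222 - 20457) - 21003 = -209088961/10222 - 21003 = -423781627/10222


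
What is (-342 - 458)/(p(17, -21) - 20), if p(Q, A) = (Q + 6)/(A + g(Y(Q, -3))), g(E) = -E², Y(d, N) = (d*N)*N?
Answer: 18744000/468623 ≈ 39.998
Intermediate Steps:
Y(d, N) = d*N² (Y(d, N) = (N*d)*N = d*N²)
p(Q, A) = (6 + Q)/(A - 81*Q²) (p(Q, A) = (Q + 6)/(A - (Q*(-3)²)²) = (6 + Q)/(A - (Q*9)²) = (6 + Q)/(A - (9*Q)²) = (6 + Q)/(A - 81*Q²))
(-342 - 458)/(p(17, -21) - 20) = (-342 - 458)/((6 + 17)/(-21 - 81*17²) - 20) = -800/(23/(-21 - 81*289) - 20) = -800/(23/(-21 - 23409) - 20) = -800/(23/(-23430) - 20) = -800/(-1/23430*23 - 20) = -800/(-23/23430 - 20) = -800/(-468623/23430) = -800*(-23430/468623) = 18744000/468623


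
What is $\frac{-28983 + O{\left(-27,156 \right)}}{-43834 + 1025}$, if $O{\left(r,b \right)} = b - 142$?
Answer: $\frac{28969}{42809} \approx 0.6767$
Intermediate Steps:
$O{\left(r,b \right)} = -142 + b$
$\frac{-28983 + O{\left(-27,156 \right)}}{-43834 + 1025} = \frac{-28983 + \left(-142 + 156\right)}{-43834 + 1025} = \frac{-28983 + 14}{-42809} = \left(-28969\right) \left(- \frac{1}{42809}\right) = \frac{28969}{42809}$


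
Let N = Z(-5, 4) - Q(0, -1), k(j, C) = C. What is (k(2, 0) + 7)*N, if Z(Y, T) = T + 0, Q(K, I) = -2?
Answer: 42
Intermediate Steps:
Z(Y, T) = T
N = 6 (N = 4 - 1*(-2) = 4 + 2 = 6)
(k(2, 0) + 7)*N = (0 + 7)*6 = 7*6 = 42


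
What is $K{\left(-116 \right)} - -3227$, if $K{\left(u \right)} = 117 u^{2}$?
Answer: $1577579$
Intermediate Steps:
$K{\left(-116 \right)} - -3227 = 117 \left(-116\right)^{2} - -3227 = 117 \cdot 13456 + 3227 = 1574352 + 3227 = 1577579$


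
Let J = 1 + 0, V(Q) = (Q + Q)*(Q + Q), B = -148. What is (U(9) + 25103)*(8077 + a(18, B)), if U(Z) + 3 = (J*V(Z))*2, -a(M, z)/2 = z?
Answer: 215588004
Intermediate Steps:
a(M, z) = -2*z
V(Q) = 4*Q² (V(Q) = (2*Q)*(2*Q) = 4*Q²)
J = 1
U(Z) = -3 + 8*Z² (U(Z) = -3 + (1*(4*Z²))*2 = -3 + (4*Z²)*2 = -3 + 8*Z²)
(U(9) + 25103)*(8077 + a(18, B)) = ((-3 + 8*9²) + 25103)*(8077 - 2*(-148)) = ((-3 + 8*81) + 25103)*(8077 + 296) = ((-3 + 648) + 25103)*8373 = (645 + 25103)*8373 = 25748*8373 = 215588004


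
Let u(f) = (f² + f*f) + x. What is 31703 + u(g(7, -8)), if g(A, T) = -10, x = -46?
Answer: 31857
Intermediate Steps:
u(f) = -46 + 2*f² (u(f) = (f² + f*f) - 46 = (f² + f²) - 46 = 2*f² - 46 = -46 + 2*f²)
31703 + u(g(7, -8)) = 31703 + (-46 + 2*(-10)²) = 31703 + (-46 + 2*100) = 31703 + (-46 + 200) = 31703 + 154 = 31857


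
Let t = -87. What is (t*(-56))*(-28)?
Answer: -136416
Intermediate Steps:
(t*(-56))*(-28) = -87*(-56)*(-28) = 4872*(-28) = -136416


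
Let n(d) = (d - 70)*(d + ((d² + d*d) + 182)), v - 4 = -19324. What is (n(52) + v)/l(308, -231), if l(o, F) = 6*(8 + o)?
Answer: -10073/158 ≈ -63.753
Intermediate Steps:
v = -19320 (v = 4 - 19324 = -19320)
l(o, F) = 48 + 6*o
n(d) = (-70 + d)*(182 + d + 2*d²) (n(d) = (-70 + d)*(d + ((d² + d²) + 182)) = (-70 + d)*(d + (2*d² + 182)) = (-70 + d)*(d + (182 + 2*d²)) = (-70 + d)*(182 + d + 2*d²))
(n(52) + v)/l(308, -231) = ((-12740 - 139*52² + 2*52³ + 112*52) - 19320)/(48 + 6*308) = ((-12740 - 139*2704 + 2*140608 + 5824) - 19320)/(48 + 1848) = ((-12740 - 375856 + 281216 + 5824) - 19320)/1896 = (-101556 - 19320)*(1/1896) = -120876*1/1896 = -10073/158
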